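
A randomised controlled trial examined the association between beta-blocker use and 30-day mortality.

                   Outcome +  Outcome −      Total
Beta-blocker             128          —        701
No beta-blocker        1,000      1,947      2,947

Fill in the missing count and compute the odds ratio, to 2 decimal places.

The missing cell is in the exposed row: 701 − 128 = 573.
So a = 128, b = 573, c = 1000, d = 1947.
OR = (a·d)/(b·c) = (128 × 1947) / (573 × 1000) = 249216 / 573000 = 0.43493

0.43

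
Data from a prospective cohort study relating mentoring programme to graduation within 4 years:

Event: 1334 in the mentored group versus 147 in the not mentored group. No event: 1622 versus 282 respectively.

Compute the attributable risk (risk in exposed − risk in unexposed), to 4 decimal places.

From the description: a = 1334, b = 1622, c = 147, d = 282.
Risk in exposed = 1334/2956 = 0.451286; risk in unexposed = 147/429 = 0.342657.
Risk difference = 0.451286 − 0.342657 = 0.108628

0.1086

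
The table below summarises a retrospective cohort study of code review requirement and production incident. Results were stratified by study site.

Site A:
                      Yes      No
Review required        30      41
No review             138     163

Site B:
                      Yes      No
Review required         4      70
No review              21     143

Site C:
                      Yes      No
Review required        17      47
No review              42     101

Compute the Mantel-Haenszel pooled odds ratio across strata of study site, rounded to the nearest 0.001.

OR_MH = Σ(aᵢdᵢ/nᵢ) / Σ(bᵢcᵢ/nᵢ), where nᵢ is the stratum total.
Stratum 1 (Site A): n = 372; a·d/n = 30·163/372 = 13.1452; b·c/n = 41·138/372 = 15.2097
Stratum 2 (Site B): n = 238; a·d/n = 4·143/238 = 2.4034; b·c/n = 70·21/238 = 6.1765
Stratum 3 (Site C): n = 207; a·d/n = 17·101/207 = 8.2947; b·c/n = 47·42/207 = 9.5362
OR_MH = (13.1452 + 2.4034 + 8.2947) / (15.2097 + 6.1765 + 9.5362) = 23.8432 / 30.9224 = 0.77107

0.771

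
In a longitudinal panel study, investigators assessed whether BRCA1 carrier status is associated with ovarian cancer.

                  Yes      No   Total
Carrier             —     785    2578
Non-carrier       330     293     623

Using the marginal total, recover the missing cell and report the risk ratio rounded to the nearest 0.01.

The missing cell is in the exposed row: 2578 − 785 = 1793.
So a = 1793, b = 785, c = 330, d = 293.
RR = [a/(a+b)] / [c/(c+d)] = (1793/2578) / (330/623) = 0.69550/0.52970 = 1.31302

1.31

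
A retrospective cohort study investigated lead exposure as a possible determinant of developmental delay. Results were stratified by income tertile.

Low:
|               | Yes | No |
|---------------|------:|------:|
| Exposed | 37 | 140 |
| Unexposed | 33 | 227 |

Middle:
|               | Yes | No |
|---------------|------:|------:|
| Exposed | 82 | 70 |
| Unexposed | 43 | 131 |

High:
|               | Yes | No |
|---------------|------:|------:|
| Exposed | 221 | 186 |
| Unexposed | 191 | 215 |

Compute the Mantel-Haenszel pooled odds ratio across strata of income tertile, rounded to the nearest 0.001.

OR_MH = Σ(aᵢdᵢ/nᵢ) / Σ(bᵢcᵢ/nᵢ), where nᵢ is the stratum total.
Stratum 1 (Low): n = 437; a·d/n = 37·227/437 = 19.2197; b·c/n = 140·33/437 = 10.5721
Stratum 2 (Middle): n = 326; a·d/n = 82·131/326 = 32.9509; b·c/n = 70·43/326 = 9.2331
Stratum 3 (High): n = 813; a·d/n = 221·215/813 = 58.4440; b·c/n = 186·191/813 = 43.6974
OR_MH = (19.2197 + 32.9509 + 58.4440) / (10.5721 + 9.2331 + 43.6974) = 110.6146 / 63.5026 = 1.74189

1.742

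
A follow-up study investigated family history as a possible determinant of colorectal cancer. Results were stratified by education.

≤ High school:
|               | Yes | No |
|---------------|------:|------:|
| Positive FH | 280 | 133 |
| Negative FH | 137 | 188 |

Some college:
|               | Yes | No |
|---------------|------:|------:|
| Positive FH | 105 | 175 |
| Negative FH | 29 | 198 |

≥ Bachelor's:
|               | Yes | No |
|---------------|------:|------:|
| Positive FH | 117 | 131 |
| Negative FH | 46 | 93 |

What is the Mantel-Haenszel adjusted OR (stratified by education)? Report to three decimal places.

OR_MH = Σ(aᵢdᵢ/nᵢ) / Σ(bᵢcᵢ/nᵢ), where nᵢ is the stratum total.
Stratum 1 (≤ High school): n = 738; a·d/n = 280·188/738 = 71.3279; b·c/n = 133·137/738 = 24.6897
Stratum 2 (Some college): n = 507; a·d/n = 105·198/507 = 41.0059; b·c/n = 175·29/507 = 10.0099
Stratum 3 (≥ Bachelor's): n = 387; a·d/n = 117·93/387 = 28.1163; b·c/n = 131·46/387 = 15.5711
OR_MH = (71.3279 + 41.0059 + 28.1163) / (24.6897 + 10.0099 + 15.5711) = 140.4501 / 50.2706 = 2.79388

2.794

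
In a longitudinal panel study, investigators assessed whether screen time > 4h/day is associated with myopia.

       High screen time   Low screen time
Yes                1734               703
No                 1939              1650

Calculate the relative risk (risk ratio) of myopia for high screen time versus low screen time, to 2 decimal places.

1.58

Reading the table with exposure as columns: a = 1734 (High screen time, case), b = 1939 (High screen time, non-case), c = 703 (Low screen time, case), d = 1650.
Risk in exposed = 1734/3673 = 0.47209; risk in unexposed = 703/2353 = 0.29877.
RR = 0.47209 / 0.29877 = 1.58014
The risk among the exposed is 1.58 times that among the unexposed.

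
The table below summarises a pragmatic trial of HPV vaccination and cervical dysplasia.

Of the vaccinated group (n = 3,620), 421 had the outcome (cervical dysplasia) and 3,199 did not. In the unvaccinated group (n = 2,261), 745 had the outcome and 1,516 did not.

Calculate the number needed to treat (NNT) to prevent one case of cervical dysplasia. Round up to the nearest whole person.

5

Risk in treated group = 421/3620 = 0.11630; risk in control = 745/2261 = 0.32950.
Absolute risk reduction = 0.32950 − 0.11630 = 0.21320
NNT = 1 / ARR = 1 / 0.21320 = 4.690 → round up → 5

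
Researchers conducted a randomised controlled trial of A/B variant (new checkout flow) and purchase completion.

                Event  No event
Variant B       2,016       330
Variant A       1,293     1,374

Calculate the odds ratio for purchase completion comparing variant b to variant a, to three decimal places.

Cells: a = 2016, b = 330, c = 1293, d = 1374.
OR = (a·d)/(b·c) = (2016 × 1374) / (330 × 1293) = 2769984 / 426690 = 6.49179
The odds of purchase completion are about 6.49 times as high in the variant b group.

6.492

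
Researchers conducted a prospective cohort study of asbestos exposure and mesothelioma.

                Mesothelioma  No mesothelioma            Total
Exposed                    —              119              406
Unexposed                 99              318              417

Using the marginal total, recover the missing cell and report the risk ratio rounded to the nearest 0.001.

The missing cell is in the exposed row: 406 − 119 = 287.
So a = 287, b = 119, c = 99, d = 318.
RR = [a/(a+b)] / [c/(c+d)] = (287/406) / (99/417) = 0.70690/0.23741 = 2.97753

2.978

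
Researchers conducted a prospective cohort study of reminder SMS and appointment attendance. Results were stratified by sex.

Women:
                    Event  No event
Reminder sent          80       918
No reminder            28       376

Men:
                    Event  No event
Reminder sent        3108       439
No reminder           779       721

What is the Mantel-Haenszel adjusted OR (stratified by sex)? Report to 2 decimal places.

OR_MH = Σ(aᵢdᵢ/nᵢ) / Σ(bᵢcᵢ/nᵢ), where nᵢ is the stratum total.
Stratum 1 (Women): n = 1402; a·d/n = 80·376/1402 = 21.4551; b·c/n = 918·28/1402 = 18.3338
Stratum 2 (Men): n = 5047; a·d/n = 3108·721/5047 = 444.0000; b·c/n = 439·779/5047 = 67.7593
OR_MH = (21.4551 + 444.0000) / (18.3338 + 67.7593) = 465.4551 / 86.0931 = 5.40642

5.41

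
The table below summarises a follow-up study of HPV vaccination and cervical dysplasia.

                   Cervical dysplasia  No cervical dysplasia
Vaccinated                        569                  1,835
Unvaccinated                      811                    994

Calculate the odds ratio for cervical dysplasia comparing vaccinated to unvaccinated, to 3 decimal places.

Cells: a = 569, b = 1835, c = 811, d = 994.
OR = (a·d)/(b·c) = (569 × 994) / (1835 × 811) = 565586 / 1488185 = 0.38005
Exposure is associated with lower odds of cervical dysplasia (OR = 0.38 < 1).

0.380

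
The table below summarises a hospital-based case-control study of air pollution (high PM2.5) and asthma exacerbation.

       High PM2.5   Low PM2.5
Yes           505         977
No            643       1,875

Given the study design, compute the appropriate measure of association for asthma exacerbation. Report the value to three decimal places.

Reading the table with exposure as columns: a = 505 (High PM2.5, case), b = 643 (High PM2.5, non-case), c = 977 (Low PM2.5, case), d = 1875.
This is a hospital-based case-control study: participants were sampled on outcome status, so risks in the source population cannot be estimated directly — relative risk is not valid here. The odds ratio is the appropriate measure.
OR = (a·d)/(b·c) = (505 × 1875) / (643 × 977) = 946875 / 628211 = 1.50726

1.507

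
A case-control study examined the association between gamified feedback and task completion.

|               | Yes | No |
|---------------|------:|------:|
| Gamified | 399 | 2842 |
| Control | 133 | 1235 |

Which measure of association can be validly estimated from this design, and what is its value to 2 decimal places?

Cells: a = 399, b = 2842, c = 133, d = 1235.
This is a case-control study: participants were sampled on outcome status, so risks in the source population cannot be estimated directly — relative risk is not valid here. The odds ratio is the appropriate measure.
OR = (a·d)/(b·c) = (399 × 1235) / (2842 × 133) = 492765 / 377986 = 1.30366

1.30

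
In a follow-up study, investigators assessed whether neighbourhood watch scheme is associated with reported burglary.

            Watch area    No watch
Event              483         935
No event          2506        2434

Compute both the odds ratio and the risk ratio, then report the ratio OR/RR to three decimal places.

0.862

Reading the table with exposure as columns: a = 483 (Watch area, case), b = 2506 (Watch area, non-case), c = 935 (No watch, case), d = 2434.
OR = (483·2434)/(2506·935) = 1175622/2343110 = 0.50174
Risk in exposed = 483/2989 = 0.16159; risk in unexposed = 935/3369 = 0.27753; RR = 0.58225
OR/RR = 0.50174 / 0.58225 = 0.86172
The outcome is not rare, so the OR lies further from 1 than the RR.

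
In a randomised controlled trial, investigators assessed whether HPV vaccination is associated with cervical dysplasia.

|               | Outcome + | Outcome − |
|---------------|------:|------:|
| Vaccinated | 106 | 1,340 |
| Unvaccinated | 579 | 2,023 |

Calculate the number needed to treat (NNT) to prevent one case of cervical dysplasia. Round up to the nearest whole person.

Risk in treated group = 106/1446 = 0.07331; risk in control = 579/2602 = 0.22252.
Absolute risk reduction = 0.22252 − 0.07331 = 0.14922
NNT = 1 / ARR = 1 / 0.14922 = 6.702 → round up → 7

7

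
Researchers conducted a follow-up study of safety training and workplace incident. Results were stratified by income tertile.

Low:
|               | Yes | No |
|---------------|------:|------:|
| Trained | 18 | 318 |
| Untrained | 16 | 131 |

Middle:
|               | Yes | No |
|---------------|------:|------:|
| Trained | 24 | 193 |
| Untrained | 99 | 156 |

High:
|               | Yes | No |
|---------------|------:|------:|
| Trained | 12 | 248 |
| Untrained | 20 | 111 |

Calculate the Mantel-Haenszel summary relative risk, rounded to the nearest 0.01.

0.32

RR_MH = Σ(aᵢ·n₀ᵢ/nᵢ) / Σ(cᵢ·n₁ᵢ/nᵢ), with n₁ᵢ = aᵢ+bᵢ (exposed), n₀ᵢ = cᵢ+dᵢ (unexposed), nᵢ = n₁ᵢ+n₀ᵢ.
Stratum 1 (Low): n₁ = 336, n₀ = 147, n = 483; a·n₀/n = 18·147/483 = 5.4783; c·n₁/n = 16·336/483 = 11.1304
Stratum 2 (Middle): n₁ = 217, n₀ = 255, n = 472; a·n₀/n = 24·255/472 = 12.9661; c·n₁/n = 99·217/472 = 45.5148
Stratum 3 (High): n₁ = 260, n₀ = 131, n = 391; a·n₀/n = 12·131/391 = 4.0205; c·n₁/n = 20·260/391 = 13.2992
RR_MH = (5.4783 + 12.9661 + 4.0205) / (11.1304 + 45.5148 + 13.2992) = 22.4648 / 69.9445 = 0.32118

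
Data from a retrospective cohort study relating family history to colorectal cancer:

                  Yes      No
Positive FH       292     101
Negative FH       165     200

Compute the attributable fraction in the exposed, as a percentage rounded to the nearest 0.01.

Cells: a = 292, b = 101, c = 165, d = 200.
Risk in exposed = 292/393 = 0.74300; risk in unexposed = 165/365 = 0.45205.
RR = 0.74300/0.45205 = 1.64361
AR% = (RR − 1)/RR × 100 = (1.64361 − 1)/1.64361 × 100 = 39.1584%

39.16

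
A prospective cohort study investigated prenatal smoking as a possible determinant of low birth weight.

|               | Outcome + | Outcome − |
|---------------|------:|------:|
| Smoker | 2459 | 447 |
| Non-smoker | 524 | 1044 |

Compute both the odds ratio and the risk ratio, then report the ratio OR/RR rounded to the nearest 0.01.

4.33

Cells: a = 2459, b = 447, c = 524, d = 1044.
OR = (2459·1044)/(447·524) = 2567196/234228 = 10.96024
Risk in exposed = 2459/2906 = 0.84618; risk in unexposed = 524/1568 = 0.33418; RR = 2.53208
OR/RR = 10.96024 / 2.53208 = 4.32855
The outcome is not rare, so the OR lies further from 1 than the RR.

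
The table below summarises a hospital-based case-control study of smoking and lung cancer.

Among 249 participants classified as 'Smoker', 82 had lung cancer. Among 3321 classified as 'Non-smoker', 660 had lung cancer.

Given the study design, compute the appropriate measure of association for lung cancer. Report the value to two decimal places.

From the description: a = 82, b = 167, c = 660, d = 2661.
This is a hospital-based case-control study: participants were sampled on outcome status, so risks in the source population cannot be estimated directly — relative risk is not valid here. The odds ratio is the appropriate measure.
OR = (a·d)/(b·c) = (82 × 2661) / (167 × 660) = 218202 / 110220 = 1.97970

1.98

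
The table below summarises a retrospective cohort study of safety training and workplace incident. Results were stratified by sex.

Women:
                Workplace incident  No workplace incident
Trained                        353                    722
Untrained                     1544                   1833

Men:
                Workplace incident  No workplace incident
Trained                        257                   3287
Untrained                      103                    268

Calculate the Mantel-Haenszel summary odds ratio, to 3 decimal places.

0.484

OR_MH = Σ(aᵢdᵢ/nᵢ) / Σ(bᵢcᵢ/nᵢ), where nᵢ is the stratum total.
Stratum 1 (Women): n = 4452; a·d/n = 353·1833/4452 = 145.3389; b·c/n = 722·1544/4452 = 250.3971
Stratum 2 (Men): n = 3915; a·d/n = 257·268/3915 = 17.5928; b·c/n = 3287·103/3915 = 86.4779
OR_MH = (145.3389 + 17.5928) / (250.3971 + 86.4779) = 162.9318 / 336.8750 = 0.48366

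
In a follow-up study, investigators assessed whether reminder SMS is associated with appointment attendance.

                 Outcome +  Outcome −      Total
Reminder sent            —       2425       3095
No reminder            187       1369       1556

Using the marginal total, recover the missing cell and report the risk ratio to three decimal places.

1.801

The missing cell is in the exposed row: 3095 − 2425 = 670.
So a = 670, b = 2425, c = 187, d = 1369.
RR = [a/(a+b)] / [c/(c+d)] = (670/3095) / (187/1556) = 0.21648/0.12018 = 1.80128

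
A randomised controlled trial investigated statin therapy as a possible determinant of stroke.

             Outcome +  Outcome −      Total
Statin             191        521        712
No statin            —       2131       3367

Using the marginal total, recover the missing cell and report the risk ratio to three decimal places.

0.731

The missing cell is in the unexposed row: 3367 − 2131 = 1236.
So a = 191, b = 521, c = 1236, d = 2131.
RR = [a/(a+b)] / [c/(c+d)] = (191/712) / (1236/3367) = 0.26826/0.36709 = 0.73077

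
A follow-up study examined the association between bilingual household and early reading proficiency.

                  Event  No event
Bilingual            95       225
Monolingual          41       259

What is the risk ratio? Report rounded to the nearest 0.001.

Cells: a = 95, b = 225, c = 41, d = 259.
Risk in exposed = 95/320 = 0.29688; risk in unexposed = 41/300 = 0.13667.
RR = 0.29688 / 0.13667 = 2.17226
The risk among the exposed is 2.17 times that among the unexposed.

2.172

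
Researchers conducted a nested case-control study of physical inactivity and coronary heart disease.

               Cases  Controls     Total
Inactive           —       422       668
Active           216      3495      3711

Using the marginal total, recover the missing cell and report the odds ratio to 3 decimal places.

The missing cell is in the exposed row: 668 − 422 = 246.
So a = 246, b = 422, c = 216, d = 3495.
OR = (a·d)/(b·c) = (246 × 3495) / (422 × 216) = 859770 / 91152 = 9.43227

9.432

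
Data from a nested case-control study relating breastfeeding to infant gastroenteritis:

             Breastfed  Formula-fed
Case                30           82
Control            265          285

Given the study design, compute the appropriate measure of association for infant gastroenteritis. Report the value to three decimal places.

0.393

Reading the table with exposure as columns: a = 30 (Breastfed, case), b = 265 (Breastfed, non-case), c = 82 (Formula-fed, case), d = 285.
This is a nested case-control study: participants were sampled on outcome status, so risks in the source population cannot be estimated directly — relative risk is not valid here. The odds ratio is the appropriate measure.
OR = (a·d)/(b·c) = (30 × 285) / (265 × 82) = 8550 / 21730 = 0.39347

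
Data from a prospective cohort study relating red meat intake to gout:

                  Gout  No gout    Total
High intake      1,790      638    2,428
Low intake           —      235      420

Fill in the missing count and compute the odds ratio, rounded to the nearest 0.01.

The missing cell is in the unexposed row: 420 − 235 = 185.
So a = 1790, b = 638, c = 185, d = 235.
OR = (a·d)/(b·c) = (1790 × 235) / (638 × 185) = 420650 / 118030 = 3.56392

3.56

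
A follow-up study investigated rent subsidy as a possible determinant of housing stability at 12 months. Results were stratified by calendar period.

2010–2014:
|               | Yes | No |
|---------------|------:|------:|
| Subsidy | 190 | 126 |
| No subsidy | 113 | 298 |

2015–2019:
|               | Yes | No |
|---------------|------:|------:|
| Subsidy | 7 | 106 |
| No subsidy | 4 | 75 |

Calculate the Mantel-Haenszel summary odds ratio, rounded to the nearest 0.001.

3.699

OR_MH = Σ(aᵢdᵢ/nᵢ) / Σ(bᵢcᵢ/nᵢ), where nᵢ is the stratum total.
Stratum 1 (2010–2014): n = 727; a·d/n = 190·298/727 = 77.8817; b·c/n = 126·113/727 = 19.5846
Stratum 2 (2015–2019): n = 192; a·d/n = 7·75/192 = 2.7344; b·c/n = 106·4/192 = 2.2083
OR_MH = (77.8817 + 2.7344) / (19.5846 + 2.2083) = 80.6161 / 21.7929 = 3.69919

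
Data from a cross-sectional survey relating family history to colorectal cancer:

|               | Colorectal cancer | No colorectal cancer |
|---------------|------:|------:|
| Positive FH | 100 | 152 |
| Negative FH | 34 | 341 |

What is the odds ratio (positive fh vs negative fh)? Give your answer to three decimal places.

6.598

Cells: a = 100, b = 152, c = 34, d = 341.
OR = (a·d)/(b·c) = (100 × 341) / (152 × 34) = 34100 / 5168 = 6.59830
The odds of colorectal cancer are about 6.60 times as high in the positive fh group.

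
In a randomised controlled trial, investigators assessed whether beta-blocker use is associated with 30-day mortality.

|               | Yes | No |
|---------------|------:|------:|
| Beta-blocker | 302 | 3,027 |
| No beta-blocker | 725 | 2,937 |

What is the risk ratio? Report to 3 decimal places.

Cells: a = 302, b = 3027, c = 725, d = 2937.
Risk in exposed = 302/3329 = 0.09072; risk in unexposed = 725/3662 = 0.19798.
RR = 0.09072 / 0.19798 = 0.45822
The risk is 54% lower among the exposed than among the unexposed.

0.458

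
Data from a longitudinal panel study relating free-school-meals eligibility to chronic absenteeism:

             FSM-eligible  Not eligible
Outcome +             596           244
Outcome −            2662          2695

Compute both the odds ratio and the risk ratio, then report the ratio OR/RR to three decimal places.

1.122

Reading the table with exposure as columns: a = 596 (FSM-eligible, case), b = 2662 (FSM-eligible, non-case), c = 244 (Not eligible, case), d = 2695.
OR = (596·2695)/(2662·244) = 1606220/649528 = 2.47290
Risk in exposed = 596/3258 = 0.18293; risk in unexposed = 244/2939 = 0.08302; RR = 2.20346
OR/RR = 2.47290 / 2.20346 = 1.12228
The outcome is not rare, so the OR lies further from 1 than the RR.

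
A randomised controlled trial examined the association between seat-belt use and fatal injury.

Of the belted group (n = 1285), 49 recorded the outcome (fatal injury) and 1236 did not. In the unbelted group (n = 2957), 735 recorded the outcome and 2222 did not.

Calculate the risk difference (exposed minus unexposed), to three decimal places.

From the description: a = 49, b = 1236, c = 735, d = 2222.
Risk in exposed = 49/1285 = 0.038132; risk in unexposed = 735/2957 = 0.248563.
Risk difference = 0.038132 − 0.248563 = -0.210430

-0.210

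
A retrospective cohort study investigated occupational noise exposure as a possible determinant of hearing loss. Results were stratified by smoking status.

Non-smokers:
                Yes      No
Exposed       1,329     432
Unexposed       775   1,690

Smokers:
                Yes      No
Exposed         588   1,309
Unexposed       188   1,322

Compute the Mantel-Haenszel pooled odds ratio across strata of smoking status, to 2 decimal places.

5.02

OR_MH = Σ(aᵢdᵢ/nᵢ) / Σ(bᵢcᵢ/nᵢ), where nᵢ is the stratum total.
Stratum 1 (Non-smokers): n = 4226; a·d/n = 1329·1690/4226 = 531.4742; b·c/n = 432·775/4226 = 79.2239
Stratum 2 (Smokers): n = 3407; a·d/n = 588·1322/3407 = 228.1585; b·c/n = 1309·188/3407 = 72.2313
OR_MH = (531.4742 + 228.1585) / (79.2239 + 72.2313) = 759.6327 / 151.4551 = 5.01556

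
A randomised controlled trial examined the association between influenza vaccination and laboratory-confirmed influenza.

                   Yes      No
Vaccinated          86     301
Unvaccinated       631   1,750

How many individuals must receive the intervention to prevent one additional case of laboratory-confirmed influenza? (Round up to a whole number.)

24

Risk in treated group = 86/387 = 0.22222; risk in control = 631/2381 = 0.26501.
Absolute risk reduction = 0.26501 − 0.22222 = 0.04279
NNT = 1 / ARR = 1 / 0.04279 = 23.369 → round up → 24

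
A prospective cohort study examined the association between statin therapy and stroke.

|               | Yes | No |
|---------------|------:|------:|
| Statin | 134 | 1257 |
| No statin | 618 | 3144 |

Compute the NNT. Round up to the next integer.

Risk in treated group = 134/1391 = 0.09633; risk in control = 618/3762 = 0.16427.
Absolute risk reduction = 0.16427 − 0.09633 = 0.06794
NNT = 1 / ARR = 1 / 0.06794 = 14.719 → round up → 15

15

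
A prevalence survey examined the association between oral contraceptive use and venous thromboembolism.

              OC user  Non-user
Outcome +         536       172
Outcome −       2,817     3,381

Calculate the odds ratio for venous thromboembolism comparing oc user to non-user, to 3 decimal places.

Reading the table with exposure as columns: a = 536 (OC user, case), b = 2817 (OC user, non-case), c = 172 (Non-user, case), d = 3381.
OR = (a·d)/(b·c) = (536 × 3381) / (2817 × 172) = 1812216 / 484524 = 3.74020
The odds of venous thromboembolism are about 3.74 times as high in the oc user group.

3.740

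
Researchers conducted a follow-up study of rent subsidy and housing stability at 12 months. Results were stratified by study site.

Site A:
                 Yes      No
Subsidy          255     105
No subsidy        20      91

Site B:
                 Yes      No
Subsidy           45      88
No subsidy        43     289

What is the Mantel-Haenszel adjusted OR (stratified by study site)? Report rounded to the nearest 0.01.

6.13

OR_MH = Σ(aᵢdᵢ/nᵢ) / Σ(bᵢcᵢ/nᵢ), where nᵢ is the stratum total.
Stratum 1 (Site A): n = 471; a·d/n = 255·91/471 = 49.2675; b·c/n = 105·20/471 = 4.4586
Stratum 2 (Site B): n = 465; a·d/n = 45·289/465 = 27.9677; b·c/n = 88·43/465 = 8.1376
OR_MH = (49.2675 + 27.9677) / (4.4586 + 8.1376) = 77.2353 / 12.5962 = 6.13162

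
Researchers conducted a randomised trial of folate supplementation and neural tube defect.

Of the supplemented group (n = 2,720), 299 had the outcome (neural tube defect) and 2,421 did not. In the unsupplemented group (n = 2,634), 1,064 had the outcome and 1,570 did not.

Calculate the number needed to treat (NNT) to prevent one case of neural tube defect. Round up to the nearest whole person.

4

Risk in treated group = 299/2720 = 0.10993; risk in control = 1064/2634 = 0.40395.
Absolute risk reduction = 0.40395 − 0.10993 = 0.29402
NNT = 1 / ARR = 1 / 0.29402 = 3.401 → round up → 4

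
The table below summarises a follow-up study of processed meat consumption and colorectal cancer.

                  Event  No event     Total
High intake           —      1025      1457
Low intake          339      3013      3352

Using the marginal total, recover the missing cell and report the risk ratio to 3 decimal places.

2.932

The missing cell is in the exposed row: 1457 − 1025 = 432.
So a = 432, b = 1025, c = 339, d = 3013.
RR = [a/(a+b)] / [c/(c+d)] = (432/1457) / (339/3352) = 0.29650/0.10113 = 2.93176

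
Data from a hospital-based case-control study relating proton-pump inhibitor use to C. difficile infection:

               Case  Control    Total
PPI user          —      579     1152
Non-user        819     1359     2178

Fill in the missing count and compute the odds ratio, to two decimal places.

1.64

The missing cell is in the exposed row: 1152 − 579 = 573.
So a = 573, b = 579, c = 819, d = 1359.
OR = (a·d)/(b·c) = (573 × 1359) / (579 × 819) = 778707 / 474201 = 1.64215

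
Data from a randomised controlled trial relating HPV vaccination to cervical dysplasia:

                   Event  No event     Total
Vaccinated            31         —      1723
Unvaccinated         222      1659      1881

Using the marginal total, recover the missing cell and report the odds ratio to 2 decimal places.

The missing cell is in the exposed row: 1723 − 31 = 1692.
So a = 31, b = 1692, c = 222, d = 1659.
OR = (a·d)/(b·c) = (31 × 1659) / (1692 × 222) = 51429 / 375624 = 0.13692

0.14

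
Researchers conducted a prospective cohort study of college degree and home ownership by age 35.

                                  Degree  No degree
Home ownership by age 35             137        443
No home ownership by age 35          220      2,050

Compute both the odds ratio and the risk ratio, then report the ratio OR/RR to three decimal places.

Reading the table with exposure as columns: a = 137 (Degree, case), b = 220 (Degree, non-case), c = 443 (No degree, case), d = 2050.
OR = (137·2050)/(220·443) = 280850/97460 = 2.88170
Risk in exposed = 137/357 = 0.38375; risk in unexposed = 443/2493 = 0.17770; RR = 2.15959
OR/RR = 2.88170 / 2.15959 = 1.33437
The outcome is not rare, so the OR lies further from 1 than the RR.

1.334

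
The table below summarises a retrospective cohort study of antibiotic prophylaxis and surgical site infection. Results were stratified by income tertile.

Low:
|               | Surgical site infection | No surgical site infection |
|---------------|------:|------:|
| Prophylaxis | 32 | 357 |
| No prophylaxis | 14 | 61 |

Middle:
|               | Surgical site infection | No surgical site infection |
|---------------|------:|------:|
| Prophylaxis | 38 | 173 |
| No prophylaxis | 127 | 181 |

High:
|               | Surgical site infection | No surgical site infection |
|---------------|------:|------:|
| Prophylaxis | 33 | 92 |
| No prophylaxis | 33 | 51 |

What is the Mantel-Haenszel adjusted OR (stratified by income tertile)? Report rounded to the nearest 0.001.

0.377

OR_MH = Σ(aᵢdᵢ/nᵢ) / Σ(bᵢcᵢ/nᵢ), where nᵢ is the stratum total.
Stratum 1 (Low): n = 464; a·d/n = 32·61/464 = 4.2069; b·c/n = 357·14/464 = 10.7716
Stratum 2 (Middle): n = 519; a·d/n = 38·181/519 = 13.2524; b·c/n = 173·127/519 = 42.3333
Stratum 3 (High): n = 209; a·d/n = 33·51/209 = 8.0526; b·c/n = 92·33/209 = 14.5263
OR_MH = (4.2069 + 13.2524 + 8.0526) / (10.7716 + 42.3333 + 14.5263) = 25.5119 / 67.6312 = 0.37722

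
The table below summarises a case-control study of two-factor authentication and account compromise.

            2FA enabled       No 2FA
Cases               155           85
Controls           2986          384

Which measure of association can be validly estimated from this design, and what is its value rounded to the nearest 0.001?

Reading the table with exposure as columns: a = 155 (2FA enabled, case), b = 2986 (2FA enabled, non-case), c = 85 (No 2FA, case), d = 384.
This is a case-control study: participants were sampled on outcome status, so risks in the source population cannot be estimated directly — relative risk is not valid here. The odds ratio is the appropriate measure.
OR = (a·d)/(b·c) = (155 × 384) / (2986 × 85) = 59520 / 253810 = 0.23451

0.235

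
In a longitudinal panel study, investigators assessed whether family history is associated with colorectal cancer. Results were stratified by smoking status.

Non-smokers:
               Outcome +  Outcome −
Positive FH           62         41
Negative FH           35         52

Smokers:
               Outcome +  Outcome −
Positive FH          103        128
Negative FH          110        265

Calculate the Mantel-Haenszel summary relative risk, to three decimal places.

RR_MH = Σ(aᵢ·n₀ᵢ/nᵢ) / Σ(cᵢ·n₁ᵢ/nᵢ), with n₁ᵢ = aᵢ+bᵢ (exposed), n₀ᵢ = cᵢ+dᵢ (unexposed), nᵢ = n₁ᵢ+n₀ᵢ.
Stratum 1 (Non-smokers): n₁ = 103, n₀ = 87, n = 190; a·n₀/n = 62·87/190 = 28.3895; c·n₁/n = 35·103/190 = 18.9737
Stratum 2 (Smokers): n₁ = 231, n₀ = 375, n = 606; a·n₀/n = 103·375/606 = 63.7376; c·n₁/n = 110·231/606 = 41.9307
RR_MH = (28.3895 + 63.7376) / (18.9737 + 41.9307) = 92.1271 / 60.9044 = 1.51265

1.513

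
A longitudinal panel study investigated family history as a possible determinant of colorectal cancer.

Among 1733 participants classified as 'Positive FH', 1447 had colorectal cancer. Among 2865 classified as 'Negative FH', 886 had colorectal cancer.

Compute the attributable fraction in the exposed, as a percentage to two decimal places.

From the description: a = 1447, b = 286, c = 886, d = 1979.
Risk in exposed = 1447/1733 = 0.83497; risk in unexposed = 886/2865 = 0.30925.
RR = 0.83497/0.30925 = 2.69998
AR% = (RR − 1)/RR × 100 = (2.69998 − 1)/2.69998 × 100 = 62.9627%

62.96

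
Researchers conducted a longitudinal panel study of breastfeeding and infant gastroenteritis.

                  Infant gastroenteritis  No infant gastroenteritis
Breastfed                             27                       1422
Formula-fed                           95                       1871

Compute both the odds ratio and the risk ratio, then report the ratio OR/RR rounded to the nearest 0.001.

Cells: a = 27, b = 1422, c = 95, d = 1871.
OR = (27·1871)/(1422·95) = 50517/135090 = 0.37395
Risk in exposed = 27/1449 = 0.01863; risk in unexposed = 95/1966 = 0.04832; RR = 0.38562
OR/RR = 0.37395 / 0.38562 = 0.96975
The outcome is rare in both groups, so OR ≈ RR (ratio near 1).

0.970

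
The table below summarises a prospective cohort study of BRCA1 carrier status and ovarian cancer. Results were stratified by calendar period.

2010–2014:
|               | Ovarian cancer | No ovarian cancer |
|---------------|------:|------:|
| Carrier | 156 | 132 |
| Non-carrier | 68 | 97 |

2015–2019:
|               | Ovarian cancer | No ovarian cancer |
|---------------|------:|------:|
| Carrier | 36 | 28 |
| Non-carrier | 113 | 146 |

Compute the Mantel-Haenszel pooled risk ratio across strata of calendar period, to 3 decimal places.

1.306

RR_MH = Σ(aᵢ·n₀ᵢ/nᵢ) / Σ(cᵢ·n₁ᵢ/nᵢ), with n₁ᵢ = aᵢ+bᵢ (exposed), n₀ᵢ = cᵢ+dᵢ (unexposed), nᵢ = n₁ᵢ+n₀ᵢ.
Stratum 1 (2010–2014): n₁ = 288, n₀ = 165, n = 453; a·n₀/n = 156·165/453 = 56.8212; c·n₁/n = 68·288/453 = 43.2318
Stratum 2 (2015–2019): n₁ = 64, n₀ = 259, n = 323; a·n₀/n = 36·259/323 = 28.8669; c·n₁/n = 113·64/323 = 22.3901
RR_MH = (56.8212 + 28.8669) / (43.2318 + 22.3901) = 85.6881 / 65.6219 = 1.30578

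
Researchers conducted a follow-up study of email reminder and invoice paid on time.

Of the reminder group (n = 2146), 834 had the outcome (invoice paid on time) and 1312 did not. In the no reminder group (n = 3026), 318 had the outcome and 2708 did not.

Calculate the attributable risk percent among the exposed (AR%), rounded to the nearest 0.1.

73.0

From the description: a = 834, b = 1312, c = 318, d = 2708.
Risk in exposed = 834/2146 = 0.38863; risk in unexposed = 318/3026 = 0.10509.
RR = 0.38863/0.10509 = 3.69810
AR% = (RR − 1)/RR × 100 = (3.69810 − 1)/3.69810 × 100 = 72.9591%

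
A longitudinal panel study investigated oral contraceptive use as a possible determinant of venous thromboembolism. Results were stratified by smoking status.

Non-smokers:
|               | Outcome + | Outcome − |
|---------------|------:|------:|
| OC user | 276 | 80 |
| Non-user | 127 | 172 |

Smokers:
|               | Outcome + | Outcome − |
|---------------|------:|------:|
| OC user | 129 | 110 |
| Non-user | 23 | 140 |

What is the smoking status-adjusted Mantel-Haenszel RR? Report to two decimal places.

RR_MH = Σ(aᵢ·n₀ᵢ/nᵢ) / Σ(cᵢ·n₁ᵢ/nᵢ), with n₁ᵢ = aᵢ+bᵢ (exposed), n₀ᵢ = cᵢ+dᵢ (unexposed), nᵢ = n₁ᵢ+n₀ᵢ.
Stratum 1 (Non-smokers): n₁ = 356, n₀ = 299, n = 655; a·n₀/n = 276·299/655 = 125.9908; c·n₁/n = 127·356/655 = 69.0260
Stratum 2 (Smokers): n₁ = 239, n₀ = 163, n = 402; a·n₀/n = 129·163/402 = 52.3060; c·n₁/n = 23·239/402 = 13.6741
RR_MH = (125.9908 + 52.3060) / (69.0260 + 13.6741) = 178.2968 / 82.7001 = 2.15594

2.16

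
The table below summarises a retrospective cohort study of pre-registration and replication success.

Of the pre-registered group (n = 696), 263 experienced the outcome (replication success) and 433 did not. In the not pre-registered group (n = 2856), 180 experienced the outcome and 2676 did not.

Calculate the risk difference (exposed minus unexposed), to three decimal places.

From the description: a = 263, b = 433, c = 180, d = 2676.
Risk in exposed = 263/696 = 0.377874; risk in unexposed = 180/2856 = 0.063025.
Risk difference = 0.377874 − 0.063025 = 0.314848

0.315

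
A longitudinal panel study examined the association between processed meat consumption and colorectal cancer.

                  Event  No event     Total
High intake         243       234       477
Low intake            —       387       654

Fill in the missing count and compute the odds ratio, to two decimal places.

1.51

The missing cell is in the unexposed row: 654 − 387 = 267.
So a = 243, b = 234, c = 267, d = 387.
OR = (a·d)/(b·c) = (243 × 387) / (234 × 267) = 94041 / 62478 = 1.50519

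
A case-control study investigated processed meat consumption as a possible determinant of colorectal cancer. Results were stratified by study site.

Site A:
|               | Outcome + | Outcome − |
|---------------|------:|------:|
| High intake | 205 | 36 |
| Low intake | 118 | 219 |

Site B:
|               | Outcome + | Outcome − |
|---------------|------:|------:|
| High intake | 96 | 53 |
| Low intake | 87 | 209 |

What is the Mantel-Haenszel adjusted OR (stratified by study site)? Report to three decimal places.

6.931

OR_MH = Σ(aᵢdᵢ/nᵢ) / Σ(bᵢcᵢ/nᵢ), where nᵢ is the stratum total.
Stratum 1 (Site A): n = 578; a·d/n = 205·219/578 = 77.6730; b·c/n = 36·118/578 = 7.3495
Stratum 2 (Site B): n = 445; a·d/n = 96·209/445 = 45.0876; b·c/n = 53·87/445 = 10.3618
OR_MH = (77.6730 + 45.0876) / (7.3495 + 10.3618) = 122.7607 / 17.7113 = 6.93121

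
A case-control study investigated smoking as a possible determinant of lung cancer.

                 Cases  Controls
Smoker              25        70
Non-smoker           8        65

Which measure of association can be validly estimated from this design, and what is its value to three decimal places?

2.902

Cells: a = 25, b = 70, c = 8, d = 65.
This is a case-control study: participants were sampled on outcome status, so risks in the source population cannot be estimated directly — relative risk is not valid here. The odds ratio is the appropriate measure.
OR = (a·d)/(b·c) = (25 × 65) / (70 × 8) = 1625 / 560 = 2.90179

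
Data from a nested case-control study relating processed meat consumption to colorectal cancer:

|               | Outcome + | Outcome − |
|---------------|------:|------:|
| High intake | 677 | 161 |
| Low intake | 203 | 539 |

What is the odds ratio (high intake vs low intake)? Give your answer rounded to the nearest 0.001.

11.165

Cells: a = 677, b = 161, c = 203, d = 539.
OR = (a·d)/(b·c) = (677 × 539) / (161 × 203) = 364903 / 32683 = 11.16492
The odds of colorectal cancer are about 11.16 times as high in the high intake group.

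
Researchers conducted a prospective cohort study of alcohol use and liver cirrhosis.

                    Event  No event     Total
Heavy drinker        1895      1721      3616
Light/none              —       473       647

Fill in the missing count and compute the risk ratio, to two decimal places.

The missing cell is in the unexposed row: 647 − 473 = 174.
So a = 1895, b = 1721, c = 174, d = 473.
RR = [a/(a+b)] / [c/(c+d)] = (1895/3616) / (174/647) = 0.52406/0.26893 = 1.94866

1.95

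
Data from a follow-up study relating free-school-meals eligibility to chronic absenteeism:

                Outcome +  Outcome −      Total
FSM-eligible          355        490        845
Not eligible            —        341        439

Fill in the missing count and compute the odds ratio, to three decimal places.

2.521

The missing cell is in the unexposed row: 439 − 341 = 98.
So a = 355, b = 490, c = 98, d = 341.
OR = (a·d)/(b·c) = (355 × 341) / (490 × 98) = 121055 / 48020 = 2.52093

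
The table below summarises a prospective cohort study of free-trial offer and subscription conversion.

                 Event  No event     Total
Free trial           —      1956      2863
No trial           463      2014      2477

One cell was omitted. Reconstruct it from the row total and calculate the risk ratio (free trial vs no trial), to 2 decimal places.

1.69

The missing cell is in the exposed row: 2863 − 1956 = 907.
So a = 907, b = 1956, c = 463, d = 2014.
RR = [a/(a+b)] / [c/(c+d)] = (907/2863) / (463/2477) = 0.31680/0.18692 = 1.69485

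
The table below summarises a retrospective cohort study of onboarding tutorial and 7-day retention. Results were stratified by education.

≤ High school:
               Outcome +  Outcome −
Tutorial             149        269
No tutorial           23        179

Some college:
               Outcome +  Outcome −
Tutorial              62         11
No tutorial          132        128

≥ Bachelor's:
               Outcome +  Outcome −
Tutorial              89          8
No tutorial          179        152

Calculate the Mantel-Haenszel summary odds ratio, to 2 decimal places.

OR_MH = Σ(aᵢdᵢ/nᵢ) / Σ(bᵢcᵢ/nᵢ), where nᵢ is the stratum total.
Stratum 1 (≤ High school): n = 620; a·d/n = 149·179/620 = 43.0177; b·c/n = 269·23/620 = 9.9790
Stratum 2 (Some college): n = 333; a·d/n = 62·128/333 = 23.8318; b·c/n = 11·132/333 = 4.3604
Stratum 3 (≥ Bachelor's): n = 428; a·d/n = 89·152/428 = 31.6075; b·c/n = 8·179/428 = 3.3458
OR_MH = (43.0177 + 23.8318 + 31.6075) / (9.9790 + 4.3604 + 3.3458) = 98.4571 / 17.6852 = 5.56720

5.57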